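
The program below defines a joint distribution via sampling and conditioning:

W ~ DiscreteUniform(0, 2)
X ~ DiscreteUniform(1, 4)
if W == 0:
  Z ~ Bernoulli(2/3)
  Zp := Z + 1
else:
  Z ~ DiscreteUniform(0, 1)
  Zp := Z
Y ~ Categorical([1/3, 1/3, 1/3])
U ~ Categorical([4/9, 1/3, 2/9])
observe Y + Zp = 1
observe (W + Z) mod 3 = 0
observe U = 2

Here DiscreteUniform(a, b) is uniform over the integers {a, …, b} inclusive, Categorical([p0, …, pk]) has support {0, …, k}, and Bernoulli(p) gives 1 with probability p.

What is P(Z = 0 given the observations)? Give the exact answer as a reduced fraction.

P(Z = 0 | obs) = 2/5

Enumerate traces; 8 have nonzero weight after conditioning:
  (W=0, X=1, Z=0, Y=0, U=2) weight 1/486
  (W=0, X=2, Z=0, Y=0, U=2) weight 1/486
  (W=0, X=3, Z=0, Y=0, U=2) weight 1/486
  (W=0, X=4, Z=0, Y=0, U=2) weight 1/486
  (W=2, X=1, Z=1, Y=0, U=2) weight 1/324
  (W=2, X=2, Z=1, Y=0, U=2) weight 1/324
  (W=2, X=3, Z=1, Y=0, U=2) weight 1/324
  (W=2, X=4, Z=1, Y=0, U=2) weight 1/324
Group by Z:
  weight(Z=0) = 2/243
  weight(Z=1) = 1/81
Total weight = 2/243 + 1/81 = 5/243
P(Z=0 | obs) = 2/243 / 5/243 = 2/5
P(Z=1 | obs) = 1/81 / 5/243 = 3/5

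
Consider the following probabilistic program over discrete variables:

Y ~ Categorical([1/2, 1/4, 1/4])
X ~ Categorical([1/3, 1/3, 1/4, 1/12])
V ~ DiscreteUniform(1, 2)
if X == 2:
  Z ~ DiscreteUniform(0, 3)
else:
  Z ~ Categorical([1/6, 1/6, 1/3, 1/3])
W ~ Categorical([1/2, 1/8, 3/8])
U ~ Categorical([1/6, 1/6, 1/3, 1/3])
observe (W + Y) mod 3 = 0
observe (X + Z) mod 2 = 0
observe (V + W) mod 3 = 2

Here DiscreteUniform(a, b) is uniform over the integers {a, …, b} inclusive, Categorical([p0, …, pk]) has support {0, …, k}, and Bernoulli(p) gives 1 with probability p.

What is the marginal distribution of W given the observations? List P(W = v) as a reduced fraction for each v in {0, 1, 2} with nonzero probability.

P(W=0) = 8/9, P(W=1) = 1/9

Enumerate traces; 64 have nonzero weight after conditioning:
  (Y=0, X=0, V=2, Z=0, W=0, U=0) weight 1/864
  (Y=0, X=0, V=2, Z=0, W=0, U=1) weight 1/864
  (Y=0, X=0, V=2, Z=0, W=0, U=2) weight 1/432
  (Y=0, X=0, V=2, Z=0, W=0, U=3) weight 1/432
  (Y=0, X=0, V=2, Z=2, W=0, U=0) weight 1/432
  (Y=0, X=0, V=2, Z=2, W=0, U=1) weight 1/432
  (Y=0, X=0, V=2, Z=2, W=0, U=2) weight 1/216
  (Y=0, X=0, V=2, Z=2, W=0, U=3) weight 1/216
  (Y=2, X=0, V=1, Z=0, W=1, U=0) weight 1/6912
  … 55 more
Group by W:
  weight(W=0) = 1/16
  weight(W=1) = 1/128
Total weight = 1/16 + 1/128 = 9/128
P(W=0 | obs) = 1/16 / 9/128 = 8/9
P(W=1 | obs) = 1/128 / 9/128 = 1/9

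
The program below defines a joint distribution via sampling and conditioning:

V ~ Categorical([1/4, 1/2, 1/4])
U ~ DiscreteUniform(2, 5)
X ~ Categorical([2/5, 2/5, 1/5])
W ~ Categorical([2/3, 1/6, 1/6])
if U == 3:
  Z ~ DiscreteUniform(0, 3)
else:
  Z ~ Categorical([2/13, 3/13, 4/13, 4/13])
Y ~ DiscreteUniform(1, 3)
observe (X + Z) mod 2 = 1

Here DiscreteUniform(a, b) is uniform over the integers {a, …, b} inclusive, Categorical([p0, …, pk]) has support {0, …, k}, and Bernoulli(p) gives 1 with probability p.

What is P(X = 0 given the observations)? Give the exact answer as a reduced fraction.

Enumerate traces; 648 have nonzero weight after conditioning:
  (V=0, U=2, X=0, W=0, Z=1, Y=1) weight 1/780
  (V=0, U=2, X=0, W=0, Z=1, Y=2) weight 1/780
  (V=0, U=2, X=0, W=0, Z=1, Y=3) weight 1/780
  (V=0, U=2, X=0, W=0, Z=3, Y=1) weight 1/585
  (V=0, U=2, X=0, W=0, Z=3, Y=2) weight 1/585
  (V=0, U=2, X=0, W=0, Z=3, Y=3) weight 1/585
  (V=0, U=2, X=0, W=1, Z=1, Y=1) weight 1/3120
  (V=0, U=2, X=0, W=1, Z=1, Y=2) weight 1/3120
  (V=0, U=2, X=1, W=0, Z=0, Y=1) weight 1/1170
  (V=0, U=2, X=2, W=0, Z=1, Y=1) weight 1/1560
  … 638 more
Group by X:
  weight(X=0) = 11/52
  weight(X=1) = 49/260
  weight(X=2) = 11/104
Total weight = 11/52 + 49/260 + 11/104 = 263/520
P(X=0 | obs) = 11/52 / 263/520 = 110/263
P(X=1 | obs) = 49/260 / 263/520 = 98/263
P(X=2 | obs) = 11/104 / 263/520 = 55/263

P(X = 0 | obs) = 110/263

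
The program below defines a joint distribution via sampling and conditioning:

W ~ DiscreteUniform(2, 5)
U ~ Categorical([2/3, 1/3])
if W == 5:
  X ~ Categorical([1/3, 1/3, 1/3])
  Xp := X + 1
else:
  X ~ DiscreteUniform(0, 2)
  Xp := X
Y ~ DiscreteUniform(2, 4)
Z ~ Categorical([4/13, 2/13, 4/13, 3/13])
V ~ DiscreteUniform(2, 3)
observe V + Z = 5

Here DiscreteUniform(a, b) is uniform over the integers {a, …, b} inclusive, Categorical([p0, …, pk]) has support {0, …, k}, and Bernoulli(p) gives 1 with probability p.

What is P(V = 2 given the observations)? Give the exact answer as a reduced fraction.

Enumerate traces; 144 have nonzero weight after conditioning:
  (W=2, U=0, X=0, Y=2, Z=2, V=3) weight 1/351
  (W=2, U=0, X=0, Y=2, Z=3, V=2) weight 1/468
  (W=2, U=0, X=0, Y=3, Z=2, V=3) weight 1/351
  (W=2, U=0, X=0, Y=3, Z=3, V=2) weight 1/468
  (W=2, U=0, X=0, Y=4, Z=2, V=3) weight 1/351
  (W=2, U=0, X=0, Y=4, Z=3, V=2) weight 1/468
  (W=2, U=0, X=1, Y=2, Z=2, V=3) weight 1/351
  (W=2, U=0, X=1, Y=2, Z=3, V=2) weight 1/468
  … 136 more
Group by V:
  weight(V=2) = 3/26
  weight(V=3) = 2/13
Total weight = 3/26 + 2/13 = 7/26
P(V=2 | obs) = 3/26 / 7/26 = 3/7
P(V=3 | obs) = 2/13 / 7/26 = 4/7

P(V = 2 | obs) = 3/7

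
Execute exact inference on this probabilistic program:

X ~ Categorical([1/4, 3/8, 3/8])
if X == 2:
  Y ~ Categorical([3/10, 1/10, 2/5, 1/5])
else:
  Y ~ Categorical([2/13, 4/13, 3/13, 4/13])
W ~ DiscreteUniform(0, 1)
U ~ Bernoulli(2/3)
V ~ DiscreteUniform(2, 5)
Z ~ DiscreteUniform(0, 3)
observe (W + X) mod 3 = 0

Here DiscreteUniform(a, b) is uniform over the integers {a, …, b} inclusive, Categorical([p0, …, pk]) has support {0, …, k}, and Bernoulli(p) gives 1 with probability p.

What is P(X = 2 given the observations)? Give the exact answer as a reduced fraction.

P(X = 2 | obs) = 3/5

Enumerate traces; 256 have nonzero weight after conditioning:
  (X=0, Y=0, W=0, U=0, V=2, Z=0) weight 1/2496
  (X=0, Y=0, W=0, U=0, V=2, Z=1) weight 1/2496
  (X=0, Y=0, W=0, U=0, V=2, Z=2) weight 1/2496
  (X=0, Y=0, W=0, U=0, V=2, Z=3) weight 1/2496
  (X=0, Y=0, W=0, U=0, V=3, Z=0) weight 1/2496
  (X=0, Y=0, W=0, U=0, V=3, Z=1) weight 1/2496
  (X=0, Y=0, W=0, U=0, V=3, Z=2) weight 1/2496
  (X=0, Y=0, W=0, U=0, V=3, Z=3) weight 1/2496
  (X=2, Y=0, W=1, U=0, V=2, Z=0) weight 3/2560
  … 247 more
Group by X:
  weight(X=0) = 1/8
  weight(X=2) = 3/16
Total weight = 1/8 + 3/16 = 5/16
P(X=0 | obs) = 1/8 / 5/16 = 2/5
P(X=2 | obs) = 3/16 / 5/16 = 3/5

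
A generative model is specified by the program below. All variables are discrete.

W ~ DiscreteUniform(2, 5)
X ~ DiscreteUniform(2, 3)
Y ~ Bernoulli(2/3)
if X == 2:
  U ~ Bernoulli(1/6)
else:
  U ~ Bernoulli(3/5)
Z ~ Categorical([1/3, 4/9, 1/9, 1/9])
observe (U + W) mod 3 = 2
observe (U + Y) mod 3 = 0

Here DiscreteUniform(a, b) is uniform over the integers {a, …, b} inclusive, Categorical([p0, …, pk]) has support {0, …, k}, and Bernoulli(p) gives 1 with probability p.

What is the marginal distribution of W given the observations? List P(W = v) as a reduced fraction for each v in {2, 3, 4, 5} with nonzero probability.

Enumerate traces; 16 have nonzero weight after conditioning:
  (W=2, X=2, Y=0, U=0, Z=0) weight 5/432
  (W=2, X=2, Y=0, U=0, Z=1) weight 5/324
  (W=2, X=2, Y=0, U=0, Z=2) weight 5/1296
  (W=2, X=2, Y=0, U=0, Z=3) weight 5/1296
  (W=2, X=3, Y=0, U=0, Z=0) weight 1/180
  (W=2, X=3, Y=0, U=0, Z=1) weight 1/135
  (W=2, X=3, Y=0, U=0, Z=2) weight 1/540
  (W=2, X=3, Y=0, U=0, Z=3) weight 1/540
  (W=5, X=2, Y=0, U=0, Z=0) weight 5/432
  … 7 more
Group by W:
  weight(W=2) = 37/720
  weight(W=5) = 37/720
Total weight = 37/720 + 37/720 = 37/360
P(W=2 | obs) = 37/720 / 37/360 = 1/2
P(W=5 | obs) = 37/720 / 37/360 = 1/2

P(W=2) = 1/2, P(W=5) = 1/2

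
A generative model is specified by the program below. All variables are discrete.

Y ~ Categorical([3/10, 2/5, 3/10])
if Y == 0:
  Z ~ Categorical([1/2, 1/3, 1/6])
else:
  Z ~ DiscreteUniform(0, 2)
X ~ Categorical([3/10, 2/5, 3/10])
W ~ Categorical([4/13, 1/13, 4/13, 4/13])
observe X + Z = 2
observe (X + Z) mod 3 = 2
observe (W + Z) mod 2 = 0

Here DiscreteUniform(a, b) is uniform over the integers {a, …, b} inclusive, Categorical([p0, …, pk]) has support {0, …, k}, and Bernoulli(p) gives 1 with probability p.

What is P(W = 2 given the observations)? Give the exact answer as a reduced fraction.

P(W = 2 | obs) = 6/17

Enumerate traces; 18 have nonzero weight after conditioning:
  (Y=0, Z=0, X=2, W=0) weight 9/650
  (Y=0, Z=0, X=2, W=2) weight 9/650
  (Y=0, Z=1, X=1, W=1) weight 1/325
  (Y=0, Z=1, X=1, W=3) weight 4/325
  (Y=0, Z=2, X=0, W=0) weight 3/650
  (Y=0, Z=2, X=0, W=2) weight 3/650
  (Y=1, Z=0, X=2, W=0) weight 4/325
  (Y=1, Z=0, X=2, W=2) weight 4/325
  … 10 more
Group by W:
  weight(W=0) = 4/65
  weight(W=1) = 2/195
  weight(W=2) = 4/65
  weight(W=3) = 8/195
Total weight = 4/65 + 2/195 + 4/65 + 8/195 = 34/195
P(W=0 | obs) = 4/65 / 34/195 = 6/17
P(W=1 | obs) = 2/195 / 34/195 = 1/17
P(W=2 | obs) = 4/65 / 34/195 = 6/17
P(W=3 | obs) = 8/195 / 34/195 = 4/17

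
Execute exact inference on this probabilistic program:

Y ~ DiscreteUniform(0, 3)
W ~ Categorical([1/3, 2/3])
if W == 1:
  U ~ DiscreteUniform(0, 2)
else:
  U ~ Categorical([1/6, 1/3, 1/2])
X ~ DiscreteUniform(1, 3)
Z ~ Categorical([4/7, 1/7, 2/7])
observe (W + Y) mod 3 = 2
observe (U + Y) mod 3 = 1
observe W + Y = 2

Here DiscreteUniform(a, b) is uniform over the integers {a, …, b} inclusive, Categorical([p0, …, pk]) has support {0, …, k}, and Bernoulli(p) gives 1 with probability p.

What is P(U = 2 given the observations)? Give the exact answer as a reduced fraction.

Enumerate traces; 18 have nonzero weight after conditioning:
  (Y=1, W=1, U=0, X=1, Z=0) weight 2/189
  (Y=1, W=1, U=0, X=1, Z=1) weight 1/378
  (Y=1, W=1, U=0, X=1, Z=2) weight 1/189
  (Y=1, W=1, U=0, X=2, Z=0) weight 2/189
  (Y=1, W=1, U=0, X=2, Z=1) weight 1/378
  (Y=1, W=1, U=0, X=2, Z=2) weight 1/189
  (Y=1, W=1, U=0, X=3, Z=0) weight 2/189
  (Y=1, W=1, U=0, X=3, Z=1) weight 1/378
  (Y=2, W=0, U=2, X=1, Z=0) weight 1/126
  … 9 more
Group by U:
  weight(U=0) = 1/18
  weight(U=2) = 1/24
Total weight = 1/18 + 1/24 = 7/72
P(U=0 | obs) = 1/18 / 7/72 = 4/7
P(U=2 | obs) = 1/24 / 7/72 = 3/7

P(U = 2 | obs) = 3/7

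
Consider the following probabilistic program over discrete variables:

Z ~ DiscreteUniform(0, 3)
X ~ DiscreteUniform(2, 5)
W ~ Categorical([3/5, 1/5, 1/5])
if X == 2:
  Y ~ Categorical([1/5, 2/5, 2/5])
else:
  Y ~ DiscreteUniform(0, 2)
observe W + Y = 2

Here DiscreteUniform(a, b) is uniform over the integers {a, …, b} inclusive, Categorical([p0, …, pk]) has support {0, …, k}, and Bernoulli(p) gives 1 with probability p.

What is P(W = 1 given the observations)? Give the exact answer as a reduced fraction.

P(W = 1 | obs) = 7/34

Enumerate traces; 48 have nonzero weight after conditioning:
  (Z=0, X=2, W=0, Y=2) weight 3/200
  (Z=0, X=2, W=1, Y=1) weight 1/200
  (Z=0, X=2, W=2, Y=0) weight 1/400
  (Z=0, X=3, W=0, Y=2) weight 1/80
  (Z=0, X=3, W=1, Y=1) weight 1/240
  (Z=0, X=3, W=2, Y=0) weight 1/240
  (Z=0, X=4, W=0, Y=2) weight 1/80
  (Z=0, X=4, W=1, Y=1) weight 1/240
  … 40 more
Group by W:
  weight(W=0) = 21/100
  weight(W=1) = 7/100
  weight(W=2) = 3/50
Total weight = 21/100 + 7/100 + 3/50 = 17/50
P(W=0 | obs) = 21/100 / 17/50 = 21/34
P(W=1 | obs) = 7/100 / 17/50 = 7/34
P(W=2 | obs) = 3/50 / 17/50 = 3/17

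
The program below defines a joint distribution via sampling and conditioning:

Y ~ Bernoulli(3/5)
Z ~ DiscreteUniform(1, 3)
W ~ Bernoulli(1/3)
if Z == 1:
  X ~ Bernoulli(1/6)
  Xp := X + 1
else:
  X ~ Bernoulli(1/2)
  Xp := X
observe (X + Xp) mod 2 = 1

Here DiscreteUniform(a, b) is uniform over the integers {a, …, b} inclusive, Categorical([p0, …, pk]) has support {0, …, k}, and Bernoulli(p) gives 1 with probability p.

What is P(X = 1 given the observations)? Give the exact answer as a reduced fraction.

P(X = 1 | obs) = 1/6

Enumerate traces; 8 have nonzero weight after conditioning:
  (Y=0, Z=1, W=0, X=0) weight 2/27
  (Y=0, Z=1, W=0, X=1) weight 2/135
  (Y=0, Z=1, W=1, X=0) weight 1/27
  (Y=0, Z=1, W=1, X=1) weight 1/135
  (Y=1, Z=1, W=0, X=0) weight 1/9
  (Y=1, Z=1, W=0, X=1) weight 1/45
  (Y=1, Z=1, W=1, X=0) weight 1/18
  (Y=1, Z=1, W=1, X=1) weight 1/90
Group by X:
  weight(X=0) = 5/18
  weight(X=1) = 1/18
Total weight = 5/18 + 1/18 = 1/3
P(X=0 | obs) = 5/18 / 1/3 = 5/6
P(X=1 | obs) = 1/18 / 1/3 = 1/6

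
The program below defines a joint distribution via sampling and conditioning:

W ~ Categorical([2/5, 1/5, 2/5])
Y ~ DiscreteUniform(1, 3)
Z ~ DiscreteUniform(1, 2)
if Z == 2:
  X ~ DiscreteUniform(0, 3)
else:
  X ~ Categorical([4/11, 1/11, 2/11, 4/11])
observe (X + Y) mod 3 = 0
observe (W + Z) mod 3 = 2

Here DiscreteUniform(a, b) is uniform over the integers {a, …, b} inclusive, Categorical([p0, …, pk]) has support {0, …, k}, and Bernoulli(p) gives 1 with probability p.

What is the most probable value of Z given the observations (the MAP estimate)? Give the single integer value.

argmax_v P(Z = v | obs) = 2

Enumerate traces; 8 have nonzero weight after conditioning:
  (W=0, Y=1, Z=2, X=2) weight 1/60
  (W=0, Y=2, Z=2, X=1) weight 1/60
  (W=0, Y=3, Z=2, X=0) weight 1/60
  (W=0, Y=3, Z=2, X=3) weight 1/60
  (W=1, Y=1, Z=1, X=2) weight 1/165
  (W=1, Y=2, Z=1, X=1) weight 1/330
  (W=1, Y=3, Z=1, X=0) weight 2/165
  (W=1, Y=3, Z=1, X=3) weight 2/165
Group by Z:
  weight(Z=1) = 1/30
  weight(Z=2) = 1/15
Total weight = 1/30 + 1/15 = 1/10
P(Z=1 | obs) = 1/30 / 1/10 = 1/3
P(Z=2 | obs) = 1/15 / 1/10 = 2/3
argmax = 2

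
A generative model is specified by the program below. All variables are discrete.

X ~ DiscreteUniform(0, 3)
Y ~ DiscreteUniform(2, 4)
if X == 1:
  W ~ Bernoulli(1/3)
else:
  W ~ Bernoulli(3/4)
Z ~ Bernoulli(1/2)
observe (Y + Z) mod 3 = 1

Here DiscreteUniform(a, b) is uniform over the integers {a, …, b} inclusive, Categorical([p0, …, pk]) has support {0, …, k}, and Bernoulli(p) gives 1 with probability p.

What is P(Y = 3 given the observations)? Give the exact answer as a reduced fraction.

Enumerate traces; 16 have nonzero weight after conditioning:
  (X=0, Y=3, W=0, Z=1) weight 1/96
  (X=0, Y=3, W=1, Z=1) weight 1/32
  (X=0, Y=4, W=0, Z=0) weight 1/96
  (X=0, Y=4, W=1, Z=0) weight 1/32
  (X=1, Y=3, W=0, Z=1) weight 1/36
  (X=1, Y=3, W=1, Z=1) weight 1/72
  (X=1, Y=4, W=0, Z=0) weight 1/36
  (X=1, Y=4, W=1, Z=0) weight 1/72
  … 8 more
Group by Y:
  weight(Y=3) = 1/6
  weight(Y=4) = 1/6
Total weight = 1/6 + 1/6 = 1/3
P(Y=3 | obs) = 1/6 / 1/3 = 1/2
P(Y=4 | obs) = 1/6 / 1/3 = 1/2

P(Y = 3 | obs) = 1/2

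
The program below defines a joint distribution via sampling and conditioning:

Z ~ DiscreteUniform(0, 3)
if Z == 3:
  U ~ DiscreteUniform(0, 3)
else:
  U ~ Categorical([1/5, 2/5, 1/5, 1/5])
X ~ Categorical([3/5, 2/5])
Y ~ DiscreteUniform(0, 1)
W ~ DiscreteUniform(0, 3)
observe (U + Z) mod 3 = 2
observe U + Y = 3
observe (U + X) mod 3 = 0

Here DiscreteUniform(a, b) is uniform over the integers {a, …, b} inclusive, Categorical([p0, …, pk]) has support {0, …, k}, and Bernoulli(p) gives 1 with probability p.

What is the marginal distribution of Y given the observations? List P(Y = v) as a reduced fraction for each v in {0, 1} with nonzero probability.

Enumerate traces; 12 have nonzero weight after conditioning:
  (Z=0, U=2, X=1, Y=1, W=0) weight 1/400
  (Z=0, U=2, X=1, Y=1, W=1) weight 1/400
  (Z=0, U=2, X=1, Y=1, W=2) weight 1/400
  (Z=0, U=2, X=1, Y=1, W=3) weight 1/400
  (Z=2, U=3, X=0, Y=0, W=0) weight 3/800
  (Z=2, U=3, X=0, Y=0, W=1) weight 3/800
  (Z=2, U=3, X=0, Y=0, W=2) weight 3/800
  (Z=2, U=3, X=0, Y=0, W=3) weight 3/800
  … 4 more
Group by Y:
  weight(Y=0) = 3/200
  weight(Y=1) = 9/400
Total weight = 3/200 + 9/400 = 3/80
P(Y=0 | obs) = 3/200 / 3/80 = 2/5
P(Y=1 | obs) = 9/400 / 3/80 = 3/5

P(Y=0) = 2/5, P(Y=1) = 3/5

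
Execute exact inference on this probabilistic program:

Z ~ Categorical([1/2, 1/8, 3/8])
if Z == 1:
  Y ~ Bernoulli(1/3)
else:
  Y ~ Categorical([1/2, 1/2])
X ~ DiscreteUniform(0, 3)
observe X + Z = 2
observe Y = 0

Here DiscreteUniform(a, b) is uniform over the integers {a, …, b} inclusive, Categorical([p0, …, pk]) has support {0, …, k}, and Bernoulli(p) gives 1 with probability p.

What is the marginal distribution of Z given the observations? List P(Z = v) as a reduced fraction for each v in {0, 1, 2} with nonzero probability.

Enumerate traces; 3 have nonzero weight after conditioning:
  (Z=0, Y=0, X=2) weight 1/16
  (Z=1, Y=0, X=1) weight 1/48
  (Z=2, Y=0, X=0) weight 3/64
Group by Z:
  weight(Z=0) = 1/16
  weight(Z=1) = 1/48
  weight(Z=2) = 3/64
Total weight = 1/16 + 1/48 + 3/64 = 25/192
P(Z=0 | obs) = 1/16 / 25/192 = 12/25
P(Z=1 | obs) = 1/48 / 25/192 = 4/25
P(Z=2 | obs) = 3/64 / 25/192 = 9/25

P(Z=0) = 12/25, P(Z=1) = 4/25, P(Z=2) = 9/25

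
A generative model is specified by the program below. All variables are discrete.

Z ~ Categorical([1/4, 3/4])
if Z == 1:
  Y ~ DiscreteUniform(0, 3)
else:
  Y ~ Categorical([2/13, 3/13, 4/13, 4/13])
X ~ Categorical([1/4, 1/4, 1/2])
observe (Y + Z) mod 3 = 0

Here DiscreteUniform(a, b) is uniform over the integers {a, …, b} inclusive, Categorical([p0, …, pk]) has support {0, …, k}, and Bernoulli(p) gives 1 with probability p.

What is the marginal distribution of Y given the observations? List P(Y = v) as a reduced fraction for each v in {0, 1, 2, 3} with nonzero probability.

P(Y=0) = 8/63, P(Y=2) = 13/21, P(Y=3) = 16/63

Enumerate traces; 9 have nonzero weight after conditioning:
  (Z=0, Y=0, X=0) weight 1/104
  (Z=0, Y=0, X=1) weight 1/104
  (Z=0, Y=0, X=2) weight 1/52
  (Z=0, Y=3, X=0) weight 1/52
  (Z=0, Y=3, X=1) weight 1/52
  (Z=0, Y=3, X=2) weight 1/26
  (Z=1, Y=2, X=0) weight 3/64
  (Z=1, Y=2, X=1) weight 3/64
  … 1 more
Group by Y:
  weight(Y=0) = 1/26
  weight(Y=2) = 3/16
  weight(Y=3) = 1/13
Total weight = 1/26 + 3/16 + 1/13 = 63/208
P(Y=0 | obs) = 1/26 / 63/208 = 8/63
P(Y=2 | obs) = 3/16 / 63/208 = 13/21
P(Y=3 | obs) = 1/13 / 63/208 = 16/63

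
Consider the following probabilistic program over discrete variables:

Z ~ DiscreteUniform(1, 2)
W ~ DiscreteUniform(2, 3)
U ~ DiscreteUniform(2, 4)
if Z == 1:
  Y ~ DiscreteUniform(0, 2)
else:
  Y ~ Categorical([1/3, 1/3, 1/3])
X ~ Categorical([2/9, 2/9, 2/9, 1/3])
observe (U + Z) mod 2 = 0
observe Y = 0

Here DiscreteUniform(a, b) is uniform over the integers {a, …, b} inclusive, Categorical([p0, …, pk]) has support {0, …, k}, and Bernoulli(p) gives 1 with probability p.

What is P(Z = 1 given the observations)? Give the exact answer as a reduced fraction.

P(Z = 1 | obs) = 1/3

Enumerate traces; 24 have nonzero weight after conditioning:
  (Z=1, W=2, U=3, Y=0, X=0) weight 1/162
  (Z=1, W=2, U=3, Y=0, X=1) weight 1/162
  (Z=1, W=2, U=3, Y=0, X=2) weight 1/162
  (Z=1, W=2, U=3, Y=0, X=3) weight 1/108
  (Z=1, W=3, U=3, Y=0, X=0) weight 1/162
  (Z=1, W=3, U=3, Y=0, X=1) weight 1/162
  (Z=1, W=3, U=3, Y=0, X=2) weight 1/162
  (Z=1, W=3, U=3, Y=0, X=3) weight 1/108
  (Z=2, W=2, U=2, Y=0, X=0) weight 1/162
  … 15 more
Group by Z:
  weight(Z=1) = 1/18
  weight(Z=2) = 1/9
Total weight = 1/18 + 1/9 = 1/6
P(Z=1 | obs) = 1/18 / 1/6 = 1/3
P(Z=2 | obs) = 1/9 / 1/6 = 2/3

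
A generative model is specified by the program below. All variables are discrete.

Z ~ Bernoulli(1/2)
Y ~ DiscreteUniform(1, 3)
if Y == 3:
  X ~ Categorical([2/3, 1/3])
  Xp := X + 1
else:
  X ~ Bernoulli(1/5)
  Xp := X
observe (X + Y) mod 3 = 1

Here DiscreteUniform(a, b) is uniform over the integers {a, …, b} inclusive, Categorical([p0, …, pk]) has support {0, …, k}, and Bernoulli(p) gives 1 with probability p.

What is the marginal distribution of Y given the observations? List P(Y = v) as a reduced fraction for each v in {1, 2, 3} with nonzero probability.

P(Y=1) = 12/17, P(Y=3) = 5/17

Enumerate traces; 4 have nonzero weight after conditioning:
  (Z=0, Y=1, X=0) weight 2/15
  (Z=0, Y=3, X=1) weight 1/18
  (Z=1, Y=1, X=0) weight 2/15
  (Z=1, Y=3, X=1) weight 1/18
Group by Y:
  weight(Y=1) = 4/15
  weight(Y=3) = 1/9
Total weight = 4/15 + 1/9 = 17/45
P(Y=1 | obs) = 4/15 / 17/45 = 12/17
P(Y=3 | obs) = 1/9 / 17/45 = 5/17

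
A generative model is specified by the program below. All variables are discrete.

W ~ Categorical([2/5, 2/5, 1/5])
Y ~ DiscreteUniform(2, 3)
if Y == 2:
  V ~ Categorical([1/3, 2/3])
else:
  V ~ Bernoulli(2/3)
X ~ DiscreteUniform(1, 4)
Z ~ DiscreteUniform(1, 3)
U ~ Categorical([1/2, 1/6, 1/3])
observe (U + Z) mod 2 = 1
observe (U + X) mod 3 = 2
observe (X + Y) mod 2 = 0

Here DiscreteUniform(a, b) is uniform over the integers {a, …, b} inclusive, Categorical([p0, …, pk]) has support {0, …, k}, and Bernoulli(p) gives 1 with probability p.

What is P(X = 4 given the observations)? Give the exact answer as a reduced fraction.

P(X = 4 | obs) = 1/12

Enumerate traces; 36 have nonzero weight after conditioning:
  (W=0, Y=2, V=0, X=2, Z=1, U=0) weight 1/360
  (W=0, Y=2, V=0, X=2, Z=3, U=0) weight 1/360
  (W=0, Y=2, V=0, X=4, Z=2, U=1) weight 1/1080
  (W=0, Y=2, V=1, X=2, Z=1, U=0) weight 1/180
  (W=0, Y=2, V=1, X=2, Z=3, U=0) weight 1/180
  (W=0, Y=2, V=1, X=4, Z=2, U=1) weight 1/540
  (W=0, Y=3, V=0, X=1, Z=2, U=1) weight 1/1080
  (W=0, Y=3, V=0, X=3, Z=1, U=2) weight 1/540
  … 28 more
Group by X:
  weight(X=1) = 1/144
  weight(X=2) = 1/24
  weight(X=3) = 1/36
  weight(X=4) = 1/144
Total weight = 1/144 + 1/24 + 1/36 + 1/144 = 1/12
P(X=1 | obs) = 1/144 / 1/12 = 1/12
P(X=2 | obs) = 1/24 / 1/12 = 1/2
P(X=3 | obs) = 1/36 / 1/12 = 1/3
P(X=4 | obs) = 1/144 / 1/12 = 1/12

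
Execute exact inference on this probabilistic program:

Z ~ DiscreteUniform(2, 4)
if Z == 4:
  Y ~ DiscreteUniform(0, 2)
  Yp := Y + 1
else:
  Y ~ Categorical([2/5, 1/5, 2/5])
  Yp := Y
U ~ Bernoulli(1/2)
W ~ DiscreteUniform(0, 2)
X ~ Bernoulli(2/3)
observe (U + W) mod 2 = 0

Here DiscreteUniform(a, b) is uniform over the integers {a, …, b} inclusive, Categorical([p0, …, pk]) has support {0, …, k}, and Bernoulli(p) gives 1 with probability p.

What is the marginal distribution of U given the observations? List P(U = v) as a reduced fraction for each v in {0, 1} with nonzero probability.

P(U=0) = 2/3, P(U=1) = 1/3

Enumerate traces; 54 have nonzero weight after conditioning:
  (Z=2, Y=0, U=0, W=0, X=0) weight 1/135
  (Z=2, Y=0, U=0, W=0, X=1) weight 2/135
  (Z=2, Y=0, U=0, W=2, X=0) weight 1/135
  (Z=2, Y=0, U=0, W=2, X=1) weight 2/135
  (Z=2, Y=0, U=1, W=1, X=0) weight 1/135
  (Z=2, Y=0, U=1, W=1, X=1) weight 2/135
  (Z=2, Y=1, U=0, W=0, X=0) weight 1/270
  (Z=2, Y=1, U=0, W=0, X=1) weight 1/135
  … 46 more
Group by U:
  weight(U=0) = 1/3
  weight(U=1) = 1/6
Total weight = 1/3 + 1/6 = 1/2
P(U=0 | obs) = 1/3 / 1/2 = 2/3
P(U=1 | obs) = 1/6 / 1/2 = 1/3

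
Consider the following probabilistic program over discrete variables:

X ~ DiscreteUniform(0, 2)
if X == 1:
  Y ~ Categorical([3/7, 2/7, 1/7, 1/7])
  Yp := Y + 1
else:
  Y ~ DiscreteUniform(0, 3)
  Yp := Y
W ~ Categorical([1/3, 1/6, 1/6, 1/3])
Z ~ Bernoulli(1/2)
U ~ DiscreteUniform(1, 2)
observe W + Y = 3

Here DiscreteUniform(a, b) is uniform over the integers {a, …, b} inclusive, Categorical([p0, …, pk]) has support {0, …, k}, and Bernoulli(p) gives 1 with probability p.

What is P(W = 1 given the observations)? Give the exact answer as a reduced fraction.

P(W = 1 | obs) = 9/64

Enumerate traces; 48 have nonzero weight after conditioning:
  (X=0, Y=0, W=3, Z=0, U=1) weight 1/144
  (X=0, Y=0, W=3, Z=0, U=2) weight 1/144
  (X=0, Y=0, W=3, Z=1, U=1) weight 1/144
  (X=0, Y=0, W=3, Z=1, U=2) weight 1/144
  (X=0, Y=1, W=2, Z=0, U=1) weight 1/288
  (X=0, Y=1, W=2, Z=0, U=2) weight 1/288
  (X=0, Y=1, W=2, Z=1, U=1) weight 1/288
  (X=0, Y=1, W=2, Z=1, U=2) weight 1/288
  (X=0, Y=2, W=1, Z=0, U=1) weight 1/288
  (X=0, Y=3, W=0, Z=0, U=1) weight 1/144
  … 38 more
Group by W:
  weight(W=0) = 1/14
  weight(W=1) = 1/28
  weight(W=2) = 11/252
  weight(W=3) = 13/126
Total weight = 1/14 + 1/28 + 11/252 + 13/126 = 16/63
P(W=0 | obs) = 1/14 / 16/63 = 9/32
P(W=1 | obs) = 1/28 / 16/63 = 9/64
P(W=2 | obs) = 11/252 / 16/63 = 11/64
P(W=3 | obs) = 13/126 / 16/63 = 13/32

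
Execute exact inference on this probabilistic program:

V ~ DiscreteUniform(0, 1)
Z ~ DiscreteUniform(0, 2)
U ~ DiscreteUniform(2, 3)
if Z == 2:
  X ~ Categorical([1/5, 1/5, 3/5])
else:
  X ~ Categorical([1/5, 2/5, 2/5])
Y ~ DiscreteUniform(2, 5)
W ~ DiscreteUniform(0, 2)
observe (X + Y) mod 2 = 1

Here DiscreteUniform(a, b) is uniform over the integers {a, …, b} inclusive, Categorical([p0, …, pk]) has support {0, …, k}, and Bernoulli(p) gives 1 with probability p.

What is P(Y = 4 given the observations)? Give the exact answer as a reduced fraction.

P(Y = 4 | obs) = 1/6

Enumerate traces; 216 have nonzero weight after conditioning:
  (V=0, Z=0, U=2, X=0, Y=3, W=0) weight 1/720
  (V=0, Z=0, U=2, X=0, Y=3, W=1) weight 1/720
  (V=0, Z=0, U=2, X=0, Y=3, W=2) weight 1/720
  (V=0, Z=0, U=2, X=0, Y=5, W=0) weight 1/720
  (V=0, Z=0, U=2, X=0, Y=5, W=1) weight 1/720
  (V=0, Z=0, U=2, X=0, Y=5, W=2) weight 1/720
  (V=0, Z=0, U=2, X=1, Y=2, W=0) weight 1/360
  (V=0, Z=0, U=2, X=1, Y=2, W=1) weight 1/360
  (V=0, Z=0, U=2, X=1, Y=4, W=0) weight 1/360
  … 207 more
Group by Y:
  weight(Y=2) = 1/12
  weight(Y=3) = 1/6
  weight(Y=4) = 1/12
  weight(Y=5) = 1/6
Total weight = 1/12 + 1/6 + 1/12 + 1/6 = 1/2
P(Y=2 | obs) = 1/12 / 1/2 = 1/6
P(Y=3 | obs) = 1/6 / 1/2 = 1/3
P(Y=4 | obs) = 1/12 / 1/2 = 1/6
P(Y=5 | obs) = 1/6 / 1/2 = 1/3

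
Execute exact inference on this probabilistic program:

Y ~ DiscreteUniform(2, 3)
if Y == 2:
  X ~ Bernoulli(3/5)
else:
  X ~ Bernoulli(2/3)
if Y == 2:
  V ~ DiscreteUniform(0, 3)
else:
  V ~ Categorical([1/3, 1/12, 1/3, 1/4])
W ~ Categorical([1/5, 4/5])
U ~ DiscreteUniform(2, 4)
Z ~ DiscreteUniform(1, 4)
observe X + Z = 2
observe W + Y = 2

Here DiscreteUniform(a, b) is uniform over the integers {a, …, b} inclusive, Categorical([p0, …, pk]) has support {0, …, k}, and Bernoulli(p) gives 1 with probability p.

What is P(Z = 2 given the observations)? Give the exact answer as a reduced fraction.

P(Z = 2 | obs) = 2/5

Enumerate traces; 24 have nonzero weight after conditioning:
  (Y=2, X=0, V=0, W=0, U=2, Z=2) weight 1/1200
  (Y=2, X=0, V=0, W=0, U=3, Z=2) weight 1/1200
  (Y=2, X=0, V=0, W=0, U=4, Z=2) weight 1/1200
  (Y=2, X=0, V=1, W=0, U=2, Z=2) weight 1/1200
  (Y=2, X=0, V=1, W=0, U=3, Z=2) weight 1/1200
  (Y=2, X=0, V=1, W=0, U=4, Z=2) weight 1/1200
  (Y=2, X=0, V=2, W=0, U=2, Z=2) weight 1/1200
  (Y=2, X=0, V=2, W=0, U=3, Z=2) weight 1/1200
  (Y=2, X=1, V=0, W=0, U=2, Z=1) weight 1/800
  … 15 more
Group by Z:
  weight(Z=1) = 3/200
  weight(Z=2) = 1/100
Total weight = 3/200 + 1/100 = 1/40
P(Z=1 | obs) = 3/200 / 1/40 = 3/5
P(Z=2 | obs) = 1/100 / 1/40 = 2/5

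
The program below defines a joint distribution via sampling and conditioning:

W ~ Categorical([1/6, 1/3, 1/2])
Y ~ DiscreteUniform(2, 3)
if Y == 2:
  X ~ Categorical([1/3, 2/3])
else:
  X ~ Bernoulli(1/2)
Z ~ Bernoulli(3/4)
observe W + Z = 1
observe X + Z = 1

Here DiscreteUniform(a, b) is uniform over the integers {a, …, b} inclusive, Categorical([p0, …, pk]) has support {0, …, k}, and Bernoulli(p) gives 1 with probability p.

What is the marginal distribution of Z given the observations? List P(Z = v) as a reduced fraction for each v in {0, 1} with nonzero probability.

Enumerate traces; 4 have nonzero weight after conditioning:
  (W=0, Y=2, X=0, Z=1) weight 1/48
  (W=0, Y=3, X=0, Z=1) weight 1/32
  (W=1, Y=2, X=1, Z=0) weight 1/36
  (W=1, Y=3, X=1, Z=0) weight 1/48
Group by Z:
  weight(Z=0) = 7/144
  weight(Z=1) = 5/96
Total weight = 7/144 + 5/96 = 29/288
P(Z=0 | obs) = 7/144 / 29/288 = 14/29
P(Z=1 | obs) = 5/96 / 29/288 = 15/29

P(Z=0) = 14/29, P(Z=1) = 15/29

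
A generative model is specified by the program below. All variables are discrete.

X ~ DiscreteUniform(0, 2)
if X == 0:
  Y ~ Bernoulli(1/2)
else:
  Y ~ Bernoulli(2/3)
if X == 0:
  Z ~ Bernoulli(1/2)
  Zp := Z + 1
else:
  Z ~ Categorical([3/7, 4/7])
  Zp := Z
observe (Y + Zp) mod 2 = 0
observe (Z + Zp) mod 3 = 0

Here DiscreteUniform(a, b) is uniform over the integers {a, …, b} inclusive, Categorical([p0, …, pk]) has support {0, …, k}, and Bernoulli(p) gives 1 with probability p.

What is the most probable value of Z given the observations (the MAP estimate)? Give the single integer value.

argmax_v P(Z = v | obs) = 0

Enumerate traces; 3 have nonzero weight after conditioning:
  (X=0, Y=0, Z=1) weight 1/12
  (X=1, Y=0, Z=0) weight 1/21
  (X=2, Y=0, Z=0) weight 1/21
Group by Z:
  weight(Z=0) = 2/21
  weight(Z=1) = 1/12
Total weight = 2/21 + 1/12 = 5/28
P(Z=0 | obs) = 2/21 / 5/28 = 8/15
P(Z=1 | obs) = 1/12 / 5/28 = 7/15
argmax = 0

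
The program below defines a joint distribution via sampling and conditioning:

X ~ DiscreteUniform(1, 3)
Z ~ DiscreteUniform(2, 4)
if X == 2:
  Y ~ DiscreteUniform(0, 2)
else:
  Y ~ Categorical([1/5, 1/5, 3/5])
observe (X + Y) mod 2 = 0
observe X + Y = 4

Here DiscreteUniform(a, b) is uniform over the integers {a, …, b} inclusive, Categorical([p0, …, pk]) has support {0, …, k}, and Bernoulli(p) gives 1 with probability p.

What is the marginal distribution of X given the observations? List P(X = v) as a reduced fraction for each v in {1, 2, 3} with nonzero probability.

P(X=2) = 5/8, P(X=3) = 3/8

Enumerate traces; 6 have nonzero weight after conditioning:
  (X=2, Z=2, Y=2) weight 1/27
  (X=2, Z=3, Y=2) weight 1/27
  (X=2, Z=4, Y=2) weight 1/27
  (X=3, Z=2, Y=1) weight 1/45
  (X=3, Z=3, Y=1) weight 1/45
  (X=3, Z=4, Y=1) weight 1/45
Group by X:
  weight(X=2) = 1/9
  weight(X=3) = 1/15
Total weight = 1/9 + 1/15 = 8/45
P(X=2 | obs) = 1/9 / 8/45 = 5/8
P(X=3 | obs) = 1/15 / 8/45 = 3/8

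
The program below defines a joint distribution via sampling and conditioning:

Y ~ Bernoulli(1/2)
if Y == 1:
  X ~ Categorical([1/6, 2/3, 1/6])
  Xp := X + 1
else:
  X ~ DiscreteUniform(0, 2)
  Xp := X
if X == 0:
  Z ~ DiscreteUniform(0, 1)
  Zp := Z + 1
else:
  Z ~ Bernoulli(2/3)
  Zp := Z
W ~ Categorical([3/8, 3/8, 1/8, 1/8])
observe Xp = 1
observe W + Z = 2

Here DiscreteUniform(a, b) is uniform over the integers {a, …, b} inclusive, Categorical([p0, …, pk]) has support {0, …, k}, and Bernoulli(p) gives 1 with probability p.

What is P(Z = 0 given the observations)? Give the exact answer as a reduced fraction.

P(Z = 0 | obs) = 7/40

Enumerate traces; 4 have nonzero weight after conditioning:
  (Y=0, X=1, Z=0, W=2) weight 1/144
  (Y=0, X=1, Z=1, W=1) weight 1/24
  (Y=1, X=0, Z=0, W=2) weight 1/192
  (Y=1, X=0, Z=1, W=1) weight 1/64
Group by Z:
  weight(Z=0) = 7/576
  weight(Z=1) = 11/192
Total weight = 7/576 + 11/192 = 5/72
P(Z=0 | obs) = 7/576 / 5/72 = 7/40
P(Z=1 | obs) = 11/192 / 5/72 = 33/40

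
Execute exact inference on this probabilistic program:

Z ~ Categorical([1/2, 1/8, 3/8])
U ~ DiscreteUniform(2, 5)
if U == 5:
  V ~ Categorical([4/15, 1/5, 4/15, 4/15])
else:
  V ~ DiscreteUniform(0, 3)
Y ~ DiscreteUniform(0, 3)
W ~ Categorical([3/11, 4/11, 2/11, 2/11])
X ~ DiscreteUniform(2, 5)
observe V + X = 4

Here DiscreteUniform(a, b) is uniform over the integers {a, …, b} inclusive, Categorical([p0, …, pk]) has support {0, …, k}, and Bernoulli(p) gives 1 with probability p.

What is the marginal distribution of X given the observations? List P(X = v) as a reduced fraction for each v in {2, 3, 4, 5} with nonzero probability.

P(X=2) = 61/179, P(X=3) = 57/179, P(X=4) = 61/179

Enumerate traces; 576 have nonzero weight after conditioning:
  (Z=0, U=2, V=0, Y=0, W=0, X=4) weight 3/5632
  (Z=0, U=2, V=0, Y=0, W=1, X=4) weight 1/1408
  (Z=0, U=2, V=0, Y=0, W=2, X=4) weight 1/2816
  (Z=0, U=2, V=0, Y=0, W=3, X=4) weight 1/2816
  (Z=0, U=2, V=0, Y=1, W=0, X=4) weight 3/5632
  (Z=0, U=2, V=0, Y=1, W=1, X=4) weight 1/1408
  (Z=0, U=2, V=0, Y=1, W=2, X=4) weight 1/2816
  (Z=0, U=2, V=0, Y=1, W=3, X=4) weight 1/2816
  (Z=0, U=2, V=1, Y=0, W=0, X=3) weight 3/5632
  (Z=0, U=2, V=2, Y=0, W=0, X=2) weight 3/5632
  … 566 more
Group by X:
  weight(X=2) = 61/960
  weight(X=3) = 19/320
  weight(X=4) = 61/960
Total weight = 61/960 + 19/320 + 61/960 = 179/960
P(X=2 | obs) = 61/960 / 179/960 = 61/179
P(X=3 | obs) = 19/320 / 179/960 = 57/179
P(X=4 | obs) = 61/960 / 179/960 = 61/179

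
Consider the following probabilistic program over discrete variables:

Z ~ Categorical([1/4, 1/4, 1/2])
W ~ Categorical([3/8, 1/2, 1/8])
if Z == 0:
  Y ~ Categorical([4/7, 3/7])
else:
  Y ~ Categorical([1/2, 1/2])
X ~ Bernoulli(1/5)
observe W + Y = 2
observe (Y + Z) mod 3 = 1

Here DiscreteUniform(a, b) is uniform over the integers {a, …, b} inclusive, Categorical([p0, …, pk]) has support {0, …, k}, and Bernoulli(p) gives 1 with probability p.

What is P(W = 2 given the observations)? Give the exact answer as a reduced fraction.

Enumerate traces; 4 have nonzero weight after conditioning:
  (Z=0, W=1, Y=1, X=0) weight 3/70
  (Z=0, W=1, Y=1, X=1) weight 3/280
  (Z=1, W=2, Y=0, X=0) weight 1/80
  (Z=1, W=2, Y=0, X=1) weight 1/320
Group by W:
  weight(W=1) = 3/56
  weight(W=2) = 1/64
Total weight = 3/56 + 1/64 = 31/448
P(W=1 | obs) = 3/56 / 31/448 = 24/31
P(W=2 | obs) = 1/64 / 31/448 = 7/31

P(W = 2 | obs) = 7/31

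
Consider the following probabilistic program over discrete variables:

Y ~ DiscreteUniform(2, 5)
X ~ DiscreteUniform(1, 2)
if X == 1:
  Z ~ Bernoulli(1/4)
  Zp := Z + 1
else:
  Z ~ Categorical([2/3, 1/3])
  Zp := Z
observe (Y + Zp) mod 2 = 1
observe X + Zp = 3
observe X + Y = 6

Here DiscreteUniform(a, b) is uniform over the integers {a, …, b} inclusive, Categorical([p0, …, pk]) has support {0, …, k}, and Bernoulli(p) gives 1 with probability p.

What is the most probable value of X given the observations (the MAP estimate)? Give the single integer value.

Enumerate traces; 2 have nonzero weight after conditioning:
  (Y=4, X=2, Z=1) weight 1/24
  (Y=5, X=1, Z=1) weight 1/32
Group by X:
  weight(X=1) = 1/32
  weight(X=2) = 1/24
Total weight = 1/32 + 1/24 = 7/96
P(X=1 | obs) = 1/32 / 7/96 = 3/7
P(X=2 | obs) = 1/24 / 7/96 = 4/7
argmax = 2

argmax_v P(X = v | obs) = 2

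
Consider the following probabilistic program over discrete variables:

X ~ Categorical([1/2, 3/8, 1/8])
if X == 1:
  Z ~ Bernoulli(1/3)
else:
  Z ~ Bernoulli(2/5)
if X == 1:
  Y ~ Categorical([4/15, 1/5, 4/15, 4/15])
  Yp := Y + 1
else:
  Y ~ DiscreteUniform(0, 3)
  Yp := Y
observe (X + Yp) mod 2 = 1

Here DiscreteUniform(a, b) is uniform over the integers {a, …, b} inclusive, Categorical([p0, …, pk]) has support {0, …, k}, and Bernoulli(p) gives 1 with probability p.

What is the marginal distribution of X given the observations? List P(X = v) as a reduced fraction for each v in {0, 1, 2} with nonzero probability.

P(X=0) = 20/39, P(X=1) = 14/39, P(X=2) = 5/39

Enumerate traces; 12 have nonzero weight after conditioning:
  (X=0, Z=0, Y=1) weight 3/40
  (X=0, Z=0, Y=3) weight 3/40
  (X=0, Z=1, Y=1) weight 1/20
  (X=0, Z=1, Y=3) weight 1/20
  (X=1, Z=0, Y=1) weight 1/20
  (X=1, Z=0, Y=3) weight 1/15
  (X=1, Z=1, Y=1) weight 1/40
  (X=1, Z=1, Y=3) weight 1/30
  (X=2, Z=0, Y=1) weight 3/160
  … 3 more
Group by X:
  weight(X=0) = 1/4
  weight(X=1) = 7/40
  weight(X=2) = 1/16
Total weight = 1/4 + 7/40 + 1/16 = 39/80
P(X=0 | obs) = 1/4 / 39/80 = 20/39
P(X=1 | obs) = 7/40 / 39/80 = 14/39
P(X=2 | obs) = 1/16 / 39/80 = 5/39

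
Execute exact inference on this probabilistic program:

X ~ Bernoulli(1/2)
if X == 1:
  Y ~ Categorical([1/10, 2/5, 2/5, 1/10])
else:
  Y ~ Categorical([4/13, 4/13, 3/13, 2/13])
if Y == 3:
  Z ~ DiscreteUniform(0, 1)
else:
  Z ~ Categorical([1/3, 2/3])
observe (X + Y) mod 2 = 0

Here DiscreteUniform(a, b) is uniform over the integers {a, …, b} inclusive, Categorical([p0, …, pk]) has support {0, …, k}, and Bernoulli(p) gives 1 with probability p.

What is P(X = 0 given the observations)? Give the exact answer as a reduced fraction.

Enumerate traces; 8 have nonzero weight after conditioning:
  (X=0, Y=0, Z=0) weight 2/39
  (X=0, Y=0, Z=1) weight 4/39
  (X=0, Y=2, Z=0) weight 1/26
  (X=0, Y=2, Z=1) weight 1/13
  (X=1, Y=1, Z=0) weight 1/15
  (X=1, Y=1, Z=1) weight 2/15
  (X=1, Y=3, Z=0) weight 1/40
  (X=1, Y=3, Z=1) weight 1/40
Group by X:
  weight(X=0) = 7/26
  weight(X=1) = 1/4
Total weight = 7/26 + 1/4 = 27/52
P(X=0 | obs) = 7/26 / 27/52 = 14/27
P(X=1 | obs) = 1/4 / 27/52 = 13/27

P(X = 0 | obs) = 14/27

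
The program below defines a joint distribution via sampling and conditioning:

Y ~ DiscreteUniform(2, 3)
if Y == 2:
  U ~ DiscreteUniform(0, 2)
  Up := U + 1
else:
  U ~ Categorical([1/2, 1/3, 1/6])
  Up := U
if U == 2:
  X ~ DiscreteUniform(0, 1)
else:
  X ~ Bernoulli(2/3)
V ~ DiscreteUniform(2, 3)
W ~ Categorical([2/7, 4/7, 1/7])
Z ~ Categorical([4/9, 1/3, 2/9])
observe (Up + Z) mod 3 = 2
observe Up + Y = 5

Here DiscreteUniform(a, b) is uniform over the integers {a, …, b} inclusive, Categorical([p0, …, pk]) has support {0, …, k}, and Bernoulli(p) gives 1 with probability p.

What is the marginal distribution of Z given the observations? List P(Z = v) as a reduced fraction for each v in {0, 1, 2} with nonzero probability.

Enumerate traces; 24 have nonzero weight after conditioning:
  (Y=2, U=2, X=0, V=2, W=0, Z=2) weight 1/378
  (Y=2, U=2, X=0, V=2, W=1, Z=2) weight 1/189
  (Y=2, U=2, X=0, V=2, W=2, Z=2) weight 1/756
  (Y=2, U=2, X=0, V=3, W=0, Z=2) weight 1/378
  (Y=2, U=2, X=0, V=3, W=1, Z=2) weight 1/189
  (Y=2, U=2, X=0, V=3, W=2, Z=2) weight 1/756
  (Y=2, U=2, X=1, V=2, W=0, Z=2) weight 1/378
  (Y=2, U=2, X=1, V=2, W=1, Z=2) weight 1/189
  (Y=3, U=2, X=0, V=2, W=0, Z=0) weight 1/378
  … 15 more
Group by Z:
  weight(Z=0) = 1/27
  weight(Z=2) = 1/27
Total weight = 1/27 + 1/27 = 2/27
P(Z=0 | obs) = 1/27 / 2/27 = 1/2
P(Z=2 | obs) = 1/27 / 2/27 = 1/2

P(Z=0) = 1/2, P(Z=2) = 1/2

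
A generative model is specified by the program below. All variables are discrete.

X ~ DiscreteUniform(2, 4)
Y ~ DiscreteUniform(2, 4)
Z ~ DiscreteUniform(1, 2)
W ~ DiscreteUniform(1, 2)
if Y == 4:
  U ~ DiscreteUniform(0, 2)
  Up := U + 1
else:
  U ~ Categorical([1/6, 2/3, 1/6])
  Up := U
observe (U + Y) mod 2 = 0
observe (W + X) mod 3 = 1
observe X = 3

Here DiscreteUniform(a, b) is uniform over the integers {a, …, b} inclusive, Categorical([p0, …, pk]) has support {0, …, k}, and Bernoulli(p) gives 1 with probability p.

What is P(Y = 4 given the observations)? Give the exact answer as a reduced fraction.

P(Y = 4 | obs) = 2/5

Enumerate traces; 10 have nonzero weight after conditioning:
  (X=3, Y=2, Z=1, W=1, U=0) weight 1/216
  (X=3, Y=2, Z=1, W=1, U=2) weight 1/216
  (X=3, Y=2, Z=2, W=1, U=0) weight 1/216
  (X=3, Y=2, Z=2, W=1, U=2) weight 1/216
  (X=3, Y=3, Z=1, W=1, U=1) weight 1/54
  (X=3, Y=3, Z=2, W=1, U=1) weight 1/54
  (X=3, Y=4, Z=1, W=1, U=0) weight 1/108
  (X=3, Y=4, Z=1, W=1, U=2) weight 1/108
  … 2 more
Group by Y:
  weight(Y=2) = 1/54
  weight(Y=3) = 1/27
  weight(Y=4) = 1/27
Total weight = 1/54 + 1/27 + 1/27 = 5/54
P(Y=2 | obs) = 1/54 / 5/54 = 1/5
P(Y=3 | obs) = 1/27 / 5/54 = 2/5
P(Y=4 | obs) = 1/27 / 5/54 = 2/5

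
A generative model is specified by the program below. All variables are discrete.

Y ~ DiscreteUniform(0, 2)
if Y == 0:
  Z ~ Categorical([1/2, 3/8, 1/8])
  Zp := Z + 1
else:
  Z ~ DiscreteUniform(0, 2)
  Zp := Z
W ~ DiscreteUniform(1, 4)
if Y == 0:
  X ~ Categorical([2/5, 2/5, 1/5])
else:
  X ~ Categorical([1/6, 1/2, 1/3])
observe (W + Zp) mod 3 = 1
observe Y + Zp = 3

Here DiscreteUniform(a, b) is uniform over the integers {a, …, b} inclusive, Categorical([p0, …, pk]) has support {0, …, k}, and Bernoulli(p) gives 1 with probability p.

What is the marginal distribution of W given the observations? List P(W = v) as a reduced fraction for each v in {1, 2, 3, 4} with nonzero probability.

Enumerate traces; 12 have nonzero weight after conditioning:
  (Y=0, Z=2, W=1, X=0) weight 1/240
  (Y=0, Z=2, W=1, X=1) weight 1/240
  (Y=0, Z=2, W=1, X=2) weight 1/480
  (Y=0, Z=2, W=4, X=0) weight 1/240
  (Y=0, Z=2, W=4, X=1) weight 1/240
  (Y=0, Z=2, W=4, X=2) weight 1/480
  (Y=1, Z=2, W=2, X=0) weight 1/216
  (Y=1, Z=2, W=2, X=1) weight 1/72
  (Y=2, Z=1, W=3, X=0) weight 1/216
  … 3 more
Group by W:
  weight(W=1) = 1/96
  weight(W=2) = 1/36
  weight(W=3) = 1/36
  weight(W=4) = 1/96
Total weight = 1/96 + 1/36 + 1/36 + 1/96 = 11/144
P(W=1 | obs) = 1/96 / 11/144 = 3/22
P(W=2 | obs) = 1/36 / 11/144 = 4/11
P(W=3 | obs) = 1/36 / 11/144 = 4/11
P(W=4 | obs) = 1/96 / 11/144 = 3/22

P(W=1) = 3/22, P(W=2) = 4/11, P(W=3) = 4/11, P(W=4) = 3/22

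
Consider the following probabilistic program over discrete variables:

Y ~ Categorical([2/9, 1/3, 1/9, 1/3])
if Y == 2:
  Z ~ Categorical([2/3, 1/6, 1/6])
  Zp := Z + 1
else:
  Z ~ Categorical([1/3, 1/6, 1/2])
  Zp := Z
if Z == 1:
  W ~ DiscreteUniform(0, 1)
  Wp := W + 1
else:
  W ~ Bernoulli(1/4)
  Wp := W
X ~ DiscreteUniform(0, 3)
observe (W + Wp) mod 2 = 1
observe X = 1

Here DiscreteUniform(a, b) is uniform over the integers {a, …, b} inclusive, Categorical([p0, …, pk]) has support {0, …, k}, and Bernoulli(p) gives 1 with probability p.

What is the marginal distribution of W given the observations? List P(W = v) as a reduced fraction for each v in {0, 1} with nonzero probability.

P(W=0) = 1/2, P(W=1) = 1/2

Enumerate traces; 8 have nonzero weight after conditioning:
  (Y=0, Z=1, W=0, X=1) weight 1/216
  (Y=0, Z=1, W=1, X=1) weight 1/216
  (Y=1, Z=1, W=0, X=1) weight 1/144
  (Y=1, Z=1, W=1, X=1) weight 1/144
  (Y=2, Z=1, W=0, X=1) weight 1/432
  (Y=2, Z=1, W=1, X=1) weight 1/432
  (Y=3, Z=1, W=0, X=1) weight 1/144
  (Y=3, Z=1, W=1, X=1) weight 1/144
Group by W:
  weight(W=0) = 1/48
  weight(W=1) = 1/48
Total weight = 1/48 + 1/48 = 1/24
P(W=0 | obs) = 1/48 / 1/24 = 1/2
P(W=1 | obs) = 1/48 / 1/24 = 1/2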